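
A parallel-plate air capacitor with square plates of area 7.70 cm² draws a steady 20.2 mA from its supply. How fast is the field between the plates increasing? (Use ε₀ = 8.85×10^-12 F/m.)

Charge continuity gives I_d = I = 0.0202 A between the plates.
Since I_d = ε₀ A dE/dt, dE/dt = I_d/(ε₀A) = (0.0202)/((8.85×10^-12)(7.70×10^-4)) = 2.96×10^12 V/(m·s).

2.96×10^12 V/(m·s)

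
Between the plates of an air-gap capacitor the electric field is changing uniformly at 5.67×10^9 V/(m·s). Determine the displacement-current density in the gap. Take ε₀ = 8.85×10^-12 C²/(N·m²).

J_d = ε₀ dE/dt = (8.85×10^-12)(5.67×10^9) = 0.0502 A/m².

0.0502 A/m²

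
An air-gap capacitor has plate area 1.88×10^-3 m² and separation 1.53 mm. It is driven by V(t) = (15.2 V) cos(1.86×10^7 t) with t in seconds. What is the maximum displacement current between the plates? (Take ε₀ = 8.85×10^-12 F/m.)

3.07×10^-3 A

C = ε₀A/d = (8.85×10^-12)(1.88×10^-3)/(1.53×10^-3) = 1.087×10^-11 F; ω = 1.86×10^7 rad/s.
I_d = C dV/dt, so |I_d|_max = C V₀ ω = (1.087×10^-11)(15.2)(1.86×10^7) = 3.07×10^-3 A.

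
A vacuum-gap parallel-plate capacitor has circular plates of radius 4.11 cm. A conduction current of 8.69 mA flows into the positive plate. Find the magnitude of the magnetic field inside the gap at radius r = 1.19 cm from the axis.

By continuity the displacement current in the gap matches the conduction current: I_d = 8.69×10^-3 A.
For r < R the Ampère–Maxwell law gives B(2πr) = μ₀ I_d (r²/R²), so B = μ₀ I_d r/(2πR²) = (4π×10^-7)(8.69×10^-3)(0.0119)/(2π·0.0411²) = 1.22×10^-8 T.

1.22×10^-8 T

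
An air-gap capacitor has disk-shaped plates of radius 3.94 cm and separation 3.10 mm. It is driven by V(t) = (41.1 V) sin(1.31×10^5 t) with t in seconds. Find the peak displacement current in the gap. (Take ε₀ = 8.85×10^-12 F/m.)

7.50×10^-5 A

(dE/dt)_max = V₀ω/d = 1.737×10^9 V/(m·s); ω = 1.31×10^5 rad/s.
I_d,max = ε₀ A (dE/dt)_max = (8.85×10^-12)(4.877×10^-3)(1.737×10^9) = 7.50×10^-5 A.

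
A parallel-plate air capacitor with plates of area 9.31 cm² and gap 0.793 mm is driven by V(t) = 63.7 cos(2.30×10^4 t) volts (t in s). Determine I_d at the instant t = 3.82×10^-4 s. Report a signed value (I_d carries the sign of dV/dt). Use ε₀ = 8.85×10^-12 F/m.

dV/dt = (63.7)(2.30×10^4)·−sin(8.786) = -8.735×10^5 V/s.
I_d = C dV/dt with C = ε₀A/d = (8.85×10^-12)(9.31×10^-4)/(7.93×10^-4) = 1.039×10^-11 F, so I_d = (1.039×10^-11)(-8.735×10^5) = -9.08×10^-6 A.

-9.08×10^-6 A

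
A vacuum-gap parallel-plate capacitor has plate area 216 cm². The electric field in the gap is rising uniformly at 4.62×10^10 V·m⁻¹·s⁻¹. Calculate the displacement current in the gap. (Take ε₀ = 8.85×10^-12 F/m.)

I_d = ε₀ A (dE/dt) = (8.85×10^-12)(0.0216 m²)(4.62×10^10) = 8.83×10^-3 A.

8.83×10^-3 A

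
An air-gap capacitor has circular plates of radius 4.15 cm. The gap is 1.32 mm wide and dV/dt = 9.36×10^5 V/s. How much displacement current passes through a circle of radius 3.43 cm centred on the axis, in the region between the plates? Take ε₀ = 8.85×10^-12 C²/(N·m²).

With E = V/d, dE/dt = 7.091×10^8 V/(m·s) and πR² = 5.411×10^-3 m², giving I_d = ε₀ πR² dE/dt = 3.396×10^-5 A.
Through an area πr² the displacement current is I_d·(πr²/πR²) = I_d (r/R)² = 2.32×10^-5 A.

2.32×10^-5 A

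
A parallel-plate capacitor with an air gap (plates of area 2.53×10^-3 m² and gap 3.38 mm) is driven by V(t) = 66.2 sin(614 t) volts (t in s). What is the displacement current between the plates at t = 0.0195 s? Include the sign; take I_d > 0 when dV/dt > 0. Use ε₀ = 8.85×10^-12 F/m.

C = ε₀A/d = (8.85×10^-12)(2.53×10^-3)/(3.38×10^-3) = 6.624×10^-12 F. dV/dt = V₀ω·cos(ωt); at ωt = 11.973 rad this factor is 0.8291.
I_d = C dV/dt = (6.624×10^-12)(66.2)(614)(0.8291) = 2.23×10^-7 A.

2.23×10^-7 A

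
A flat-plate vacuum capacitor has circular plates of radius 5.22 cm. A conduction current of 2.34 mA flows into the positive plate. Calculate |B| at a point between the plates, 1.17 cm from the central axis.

2.01×10^-9 T

No conduction current crosses the gap, so I_d there equals the 2.34×10^-3 A in the leads.
An Ampèrian loop of radius r encloses a fraction (r/R)² of I_d. Then B·2πr = μ₀ I_d (r/R)², giving B = μ₀ I_d r/(2πR²) = 2.01×10^-9 T.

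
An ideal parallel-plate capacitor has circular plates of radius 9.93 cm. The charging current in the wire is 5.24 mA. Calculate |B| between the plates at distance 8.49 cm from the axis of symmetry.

Between the plates the displacement current equals the wire current: I_d = 5.24 mA = 5.24×10^-3 A.
∮B·dl = μ₀ I_d,enc with I_d,enc = I_d r²/R² = 3.830×10^-3 A; so B = μ₀ I_d,enc/(2πr) = 9.02×10^-9 T.

9.02×10^-9 T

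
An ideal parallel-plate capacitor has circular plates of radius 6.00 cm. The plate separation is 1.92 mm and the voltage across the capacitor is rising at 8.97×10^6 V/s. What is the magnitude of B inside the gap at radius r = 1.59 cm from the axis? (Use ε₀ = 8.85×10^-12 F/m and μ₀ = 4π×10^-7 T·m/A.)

With E = V/d, dE/dt = 4.672×10^9 V/(m·s) and πR² = 0.01131 m², giving I_d = ε₀ πR² dE/dt = 4.676×10^-4 A.
An Ampèrian loop of radius r encloses a fraction (r/R)² of I_d. Then B·2πr = μ₀ I_d (r/R)², giving B = μ₀ I_d r/(2πR²) = 4.13×10^-10 T.

4.13×10^-10 T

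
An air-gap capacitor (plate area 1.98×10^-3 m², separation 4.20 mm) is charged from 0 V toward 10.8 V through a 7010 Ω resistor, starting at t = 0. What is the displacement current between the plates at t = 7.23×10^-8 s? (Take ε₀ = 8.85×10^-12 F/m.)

C = ε₀A/d = (8.85×10^-12)(1.98×10^-3)/(4.20×10^-3) = 4.172×10^-12 F, so τ = RC = 2.925×10^-8 s.
The conduction current is I(t) = (V₀/R) e^(−t/τ), and the displacement current between the plates equals it.
t/τ = 2.472; I_d = (10.8/7010) · e^(−2.472) = (1.541×10^-3)(0.08442) = 1.30×10^-4 A.

1.30×10^-4 A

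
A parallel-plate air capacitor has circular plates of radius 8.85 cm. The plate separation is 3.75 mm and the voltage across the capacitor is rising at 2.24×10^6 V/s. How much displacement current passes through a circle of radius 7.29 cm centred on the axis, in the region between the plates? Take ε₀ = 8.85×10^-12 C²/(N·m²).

8.83×10^-5 A

With E = V/d, dE/dt = 5.973×10^8 V/(m·s) and πR² = 0.02461 m², giving I_d = ε₀ πR² dE/dt = 1.301×10^-4 A.
Since J_d is uniform, the enclosed fraction is (r/R)² = 0.6785, giving I_d,enc = 8.83×10^-5 A.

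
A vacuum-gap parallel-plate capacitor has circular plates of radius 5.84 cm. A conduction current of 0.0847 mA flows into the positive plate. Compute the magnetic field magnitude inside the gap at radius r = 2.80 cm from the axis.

1.39×10^-10 T

Between the plates the displacement current equals the wire current: I_d = 0.0847 mA = 8.47×10^-5 A.
∮B·dl = μ₀ I_d,enc with I_d,enc = I_d r²/R² = 1.947×10^-5 A; so B = μ₀ I_d,enc/(2πr) = 1.39×10^-10 T.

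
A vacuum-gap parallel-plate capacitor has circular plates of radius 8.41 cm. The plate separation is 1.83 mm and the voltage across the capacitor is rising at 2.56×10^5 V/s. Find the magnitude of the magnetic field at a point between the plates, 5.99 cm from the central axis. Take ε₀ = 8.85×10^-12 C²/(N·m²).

4.66×10^-11 T

With E = V/d, dE/dt = 1.399×10^8 V/(m·s) and πR² = 0.02222 m², giving I_d = ε₀ πR² dE/dt = 2.751×10^-5 A.
An Ampèrian loop of radius r encloses a fraction (r/R)² of I_d. Then B·2πr = μ₀ I_d (r/R)², giving B = μ₀ I_d r/(2πR²) = 4.66×10^-11 T.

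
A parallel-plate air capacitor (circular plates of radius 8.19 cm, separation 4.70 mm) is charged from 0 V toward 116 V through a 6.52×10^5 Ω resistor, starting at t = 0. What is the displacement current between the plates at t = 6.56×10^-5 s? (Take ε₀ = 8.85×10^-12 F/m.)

1.41×10^-5 A

With C = ε₀A/d = (8.85×10^-12)(0.02107)/(4.70×10^-3) = 3.967×10^-11 F, the time constant is τ = RC = 2.586×10^-5 s, so t/τ = 2.537 and e^(−t/τ) = 0.07910.
I_d = I_cond = (V₀/R) e^(−t/τ) = (1.779×10^-4)(0.07910) = 1.41×10^-5 A.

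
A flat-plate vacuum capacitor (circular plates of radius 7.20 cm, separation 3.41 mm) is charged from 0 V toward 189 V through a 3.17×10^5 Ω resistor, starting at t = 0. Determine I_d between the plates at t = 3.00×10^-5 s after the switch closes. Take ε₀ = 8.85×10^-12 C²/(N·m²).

C = ε₀A/d = (8.85×10^-12)(0.01629)/(3.41×10^-3) = 4.228×10^-11 F and τ = RC = 1.340×10^-5 s. I_d in the gap equals the RC charging current.
I_d(t) = (V₀/R) e^(−t/τ) = 5.962×10^-4 · e^(−2.239) = 6.35×10^-5 A.

6.35×10^-5 A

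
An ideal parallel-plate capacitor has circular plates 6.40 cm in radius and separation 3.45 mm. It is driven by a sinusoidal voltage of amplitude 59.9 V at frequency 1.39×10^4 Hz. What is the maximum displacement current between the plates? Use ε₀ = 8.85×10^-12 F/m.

(dE/dt)_max = V₀ω/d = 1.516×10^9 V/(m·s); ω = 2πf = 8.734×10^4 rad/s.
I_d,max = ε₀ A (dE/dt)_max = (8.85×10^-12)(0.01287)(1.516×10^9) = 1.73×10^-4 A.

1.73×10^-4 A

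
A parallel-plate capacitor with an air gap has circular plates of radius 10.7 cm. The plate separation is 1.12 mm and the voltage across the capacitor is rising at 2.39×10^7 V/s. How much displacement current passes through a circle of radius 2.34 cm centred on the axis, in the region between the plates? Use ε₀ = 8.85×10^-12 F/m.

3.25×10^-4 A

dE/dt = (dV/dt)/d = 2.134×10^10 V/(m·s); I_d = ε₀(πR²)(dE/dt) = (8.85×10^-12)(0.03597)(2.134×10^10) = 6.793×10^-3 A.
Since J_d is uniform, the enclosed fraction is (r/R)² = 0.04783, giving I_d,enc = 3.25×10^-4 A.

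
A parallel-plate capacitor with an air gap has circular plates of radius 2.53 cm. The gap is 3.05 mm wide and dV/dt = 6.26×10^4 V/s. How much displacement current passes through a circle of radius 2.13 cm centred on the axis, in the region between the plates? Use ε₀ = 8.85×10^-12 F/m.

With E = V/d, dE/dt = 2.052×10^7 V/(m·s) and πR² = 2.011×10^-3 m², giving I_d = ε₀ πR² dE/dt = 3.652×10^-7 A.
The field is uniform, so I_d,enc = I_d (r/R)² = (3.652×10^-7)(2.13/2.53)² = 2.59×10^-7 A.

2.59×10^-7 A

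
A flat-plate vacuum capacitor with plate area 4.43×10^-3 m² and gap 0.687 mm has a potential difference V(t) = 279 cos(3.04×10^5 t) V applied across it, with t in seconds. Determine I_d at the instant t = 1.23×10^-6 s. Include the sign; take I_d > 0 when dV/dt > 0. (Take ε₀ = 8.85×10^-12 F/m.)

dV/dt = (279)(3.04×10^5)·−sin(0.37392) = -3.098×10^7 V/s.
I_d = C dV/dt with C = ε₀A/d = (8.85×10^-12)(4.43×10^-3)/(6.87×10^-4) = 5.707×10^-11 F, so I_d = (5.707×10^-11)(-3.098×10^7) = -1.77×10^-3 A.

-1.77×10^-3 A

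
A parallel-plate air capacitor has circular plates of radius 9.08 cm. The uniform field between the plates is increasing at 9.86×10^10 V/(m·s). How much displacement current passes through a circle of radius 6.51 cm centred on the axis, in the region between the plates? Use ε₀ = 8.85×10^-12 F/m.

I_d = ε₀ dΦ_E/dt = ε₀ πR² (dE/dt) = (8.85×10^-12)(0.02590)(9.86×10^10) = 0.02260 A through the full plate area.
Since J_d is uniform, the enclosed fraction is (r/R)² = 0.5140, giving I_d,enc = 0.0116 A.

0.0116 A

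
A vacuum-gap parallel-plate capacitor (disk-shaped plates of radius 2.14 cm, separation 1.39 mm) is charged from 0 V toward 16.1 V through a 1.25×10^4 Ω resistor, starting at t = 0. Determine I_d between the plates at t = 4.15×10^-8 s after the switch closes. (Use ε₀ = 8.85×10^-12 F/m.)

8.96×10^-4 A

With C = ε₀A/d = (8.85×10^-12)(1.439×10^-3)/(1.39×10^-3) = 9.162×10^-12 F, the time constant is τ = RC = 1.145×10^-7 s, so t/τ = 0.3624 and e^(−t/τ) = 0.6960.
I_d = I_cond = (V₀/R) e^(−t/τ) = (1.288×10^-3)(0.6960) = 8.96×10^-4 A.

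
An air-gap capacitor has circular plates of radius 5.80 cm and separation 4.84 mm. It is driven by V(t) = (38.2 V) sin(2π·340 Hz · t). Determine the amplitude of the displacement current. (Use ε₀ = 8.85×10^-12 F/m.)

C = ε₀A/d = (8.85×10^-12)(0.01057)/(4.84×10^-3) = 1.933×10^-11 F; ω = 2πf = 2136 rad/s.
I_d = C dV/dt, so |I_d|_max = C V₀ ω = (1.933×10^-11)(38.2)(2136) = 1.58×10^-6 A.

1.58×10^-6 A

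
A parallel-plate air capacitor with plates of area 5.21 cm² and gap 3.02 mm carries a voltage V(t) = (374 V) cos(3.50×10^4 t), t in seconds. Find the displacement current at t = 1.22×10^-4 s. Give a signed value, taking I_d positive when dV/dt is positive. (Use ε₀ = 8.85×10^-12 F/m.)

C = ε₀A/d = (8.85×10^-12)(5.21×10^-4)/(3.02×10^-3) = 1.527×10^-12 F. dV/dt = V₀ω·−sin(ωt); at ωt = 4.27 rad this factor is 0.9037.
I_d = C dV/dt = (1.527×10^-12)(374)(3.50×10^4)(0.9037) = 1.81×10^-5 A.

1.81×10^-5 A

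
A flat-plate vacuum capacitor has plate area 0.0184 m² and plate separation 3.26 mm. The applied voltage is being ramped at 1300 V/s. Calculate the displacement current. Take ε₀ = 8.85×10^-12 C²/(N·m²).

6.49×10^-8 A

The field between the plates is E = V/d, so dE/dt = (1300)/(3.26×10^-3 m) = 3.988×10^5 V/(m·s).
I_d = ε₀ A (dE/dt) = (8.85×10^-12)(0.0184)(3.988×10^5) = 6.49×10^-8 A.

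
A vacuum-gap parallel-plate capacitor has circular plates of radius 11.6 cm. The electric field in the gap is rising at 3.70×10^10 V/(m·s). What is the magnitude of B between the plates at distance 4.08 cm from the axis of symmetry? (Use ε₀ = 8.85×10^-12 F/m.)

8.39×10^-9 T

I_d = ε₀ dΦ_E/dt = ε₀ πR² (dE/dt) = (8.85×10^-12)(0.04227)(3.70×10^10) = 0.01384 A through the full plate area.
∮B·dl = μ₀ I_d,enc with I_d,enc = I_d r²/R² = 1.712×10^-3 A; so B = μ₀ I_d,enc/(2πr) = 8.39×10^-9 T.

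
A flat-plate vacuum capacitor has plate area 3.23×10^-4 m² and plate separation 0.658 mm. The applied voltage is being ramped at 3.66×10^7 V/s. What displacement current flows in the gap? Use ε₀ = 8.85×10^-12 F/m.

1.59×10^-4 A

E = V/d so dE/dt = (dV/dt)/d = 5.562×10^10 V/(m·s), and I_d = ε₀ A dE/dt = (8.85×10^-12)(3.23×10^-4)(5.562×10^10) = 1.59×10^-4 A.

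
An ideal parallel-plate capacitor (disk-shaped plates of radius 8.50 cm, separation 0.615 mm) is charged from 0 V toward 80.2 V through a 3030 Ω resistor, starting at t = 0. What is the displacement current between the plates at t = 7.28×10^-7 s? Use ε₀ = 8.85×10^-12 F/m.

With C = ε₀A/d = (8.85×10^-12)(0.02270)/(6.15×10^-4) = 3.267×10^-10 F, the time constant is τ = RC = 9.899×10^-7 s, so t/τ = 0.7354 and e^(−t/τ) = 0.4793.
I_d = I_cond = (V₀/R) e^(−t/τ) = (0.02647)(0.4793) = 0.0127 A.

0.0127 A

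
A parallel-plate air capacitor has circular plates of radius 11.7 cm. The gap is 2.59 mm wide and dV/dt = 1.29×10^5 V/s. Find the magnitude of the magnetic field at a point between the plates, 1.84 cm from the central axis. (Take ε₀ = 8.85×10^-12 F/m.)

5.10×10^-12 T

dE/dt = (dV/dt)/d = 4.981×10^7 V/(m·s); I_d = ε₀(πR²)(dE/dt) = (8.85×10^-12)(0.04301)(4.981×10^7) = 1.896×10^-5 A.
An Ampèrian loop of radius r encloses a fraction (r/R)² of I_d. Then B·2πr = μ₀ I_d (r/R)², giving B = μ₀ I_d r/(2πR²) = 5.10×10^-12 T.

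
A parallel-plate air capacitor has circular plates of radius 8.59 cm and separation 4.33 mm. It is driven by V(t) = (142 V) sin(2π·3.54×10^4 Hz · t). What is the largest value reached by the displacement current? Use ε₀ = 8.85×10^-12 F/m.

(dE/dt)_max = V₀ω/d = 7.293×10^9 V/(m·s); ω = 2πf = 2.224×10^5 rad/s.
I_d,max = ε₀ A (dE/dt)_max = (8.85×10^-12)(0.02318)(7.293×10^9) = 1.50×10^-3 A.

1.50×10^-3 A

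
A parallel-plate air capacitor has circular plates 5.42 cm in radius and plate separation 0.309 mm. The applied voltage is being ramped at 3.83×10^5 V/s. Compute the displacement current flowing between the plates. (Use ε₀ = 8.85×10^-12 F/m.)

The field between the plates is E = V/d, so dE/dt = (3.83×10^5)/(3.09×10^-4 m) = 1.239×10^9 V/(m·s).
I_d = ε₀ A (dE/dt) = (8.85×10^-12)(9.229×10^-3)(1.239×10^9) = 1.01×10^-4 A.

1.01×10^-4 A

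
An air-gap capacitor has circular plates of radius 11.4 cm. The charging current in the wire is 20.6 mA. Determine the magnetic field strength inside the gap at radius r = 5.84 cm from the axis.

Between the plates the displacement current equals the wire current: I_d = 20.6 mA = 0.0206 A.
For r < R the Ampère–Maxwell law gives B(2πr) = μ₀ I_d (r²/R²), so B = μ₀ I_d r/(2πR²) = (4π×10^-7)(0.0206)(0.0584)/(2π·0.114²) = 1.85×10^-8 T.

1.85×10^-8 T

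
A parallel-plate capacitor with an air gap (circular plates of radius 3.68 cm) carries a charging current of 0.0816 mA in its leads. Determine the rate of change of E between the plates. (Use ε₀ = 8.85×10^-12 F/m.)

2.17×10^9 V/(m·s)

The displacement current between the plates equals the conduction current, I_d = 0.0816 mA.
Inverting I_d = ε₀ A dE/dt gives dE/dt = 8.16×10^-5 / (8.85×10^-12 · 4.254×10^-3) = 2.17×10^9 V/(m·s).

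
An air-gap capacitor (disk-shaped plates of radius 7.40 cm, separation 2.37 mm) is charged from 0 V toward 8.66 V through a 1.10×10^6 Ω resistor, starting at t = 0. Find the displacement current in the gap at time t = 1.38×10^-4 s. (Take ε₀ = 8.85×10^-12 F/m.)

C = ε₀A/d = (8.85×10^-12)(0.01720)/(2.37×10^-3) = 6.423×10^-11 F, so τ = RC = 7.065×10^-5 s.
The conduction current is I(t) = (V₀/R) e^(−t/τ), and the displacement current between the plates equals it.
t/τ = 1.953; I_d = (8.66/1.10×10^6) · e^(−1.953) = (7.873×10^-6)(0.1418) = 1.12×10^-6 A.

1.12×10^-6 A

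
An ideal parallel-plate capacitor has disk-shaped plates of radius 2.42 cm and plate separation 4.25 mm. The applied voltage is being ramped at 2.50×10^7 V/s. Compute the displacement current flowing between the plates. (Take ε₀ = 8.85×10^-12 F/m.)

The field between the plates is E = V/d, so dE/dt = (2.50×10^7)/(4.25×10^-3 m) = 5.882×10^9 V/(m·s).
I_d = ε₀ A (dE/dt) = (8.85×10^-12)(1.840×10^-3)(5.882×10^9) = 9.58×10^-5 A.

9.58×10^-5 A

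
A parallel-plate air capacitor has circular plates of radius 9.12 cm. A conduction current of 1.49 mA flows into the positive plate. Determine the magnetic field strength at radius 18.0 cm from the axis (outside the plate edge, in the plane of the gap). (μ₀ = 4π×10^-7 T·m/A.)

Between the plates the displacement current equals the wire current: I_d = 1.49 mA = 1.49×10^-3 A.
For r ≥ R the full I_d is enclosed: B = μ₀ I_d/(2πr) = (4π×10^-7)(1.49×10^-3)/(2π·0.180) = 1.66×10^-9 T.

1.66×10^-9 T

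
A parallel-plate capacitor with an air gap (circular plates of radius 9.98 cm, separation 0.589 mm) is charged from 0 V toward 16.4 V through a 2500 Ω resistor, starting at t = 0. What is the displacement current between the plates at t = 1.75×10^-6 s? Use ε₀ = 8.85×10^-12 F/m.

With C = ε₀A/d = (8.85×10^-12)(0.03129)/(5.89×10^-4) = 4.701×10^-10 F, the time constant is τ = RC = 1.175×10^-6 s, so t/τ = 1.489 and e^(−t/τ) = 0.2256.
I_d = I_cond = (V₀/R) e^(−t/τ) = (6.560×10^-3)(0.2256) = 1.48×10^-3 A.

1.48×10^-3 A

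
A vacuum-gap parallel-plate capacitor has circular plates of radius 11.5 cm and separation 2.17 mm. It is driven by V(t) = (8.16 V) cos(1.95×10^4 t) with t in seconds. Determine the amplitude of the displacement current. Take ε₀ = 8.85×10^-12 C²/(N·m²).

2.70×10^-5 A

(dE/dt)_max = V₀ω/d = 7.333×10^7 V/(m·s); ω = 1.95×10^4 rad/s.
I_d,max = ε₀ A (dE/dt)_max = (8.85×10^-12)(0.04155)(7.333×10^7) = 2.70×10^-5 A.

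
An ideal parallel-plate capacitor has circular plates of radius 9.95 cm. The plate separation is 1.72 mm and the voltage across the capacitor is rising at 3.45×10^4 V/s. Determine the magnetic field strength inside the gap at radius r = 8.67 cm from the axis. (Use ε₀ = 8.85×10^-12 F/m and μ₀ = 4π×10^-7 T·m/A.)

9.67×10^-12 T

dE/dt = (dV/dt)/d = 2.006×10^7 V/(m·s); I_d = ε₀(πR²)(dE/dt) = (8.85×10^-12)(0.03110)(2.006×10^7) = 5.521×10^-6 A.
∮B·dl = μ₀ I_d,enc with I_d,enc = I_d r²/R² = 4.192×10^-6 A; so B = μ₀ I_d,enc/(2πr) = 9.67×10^-12 T.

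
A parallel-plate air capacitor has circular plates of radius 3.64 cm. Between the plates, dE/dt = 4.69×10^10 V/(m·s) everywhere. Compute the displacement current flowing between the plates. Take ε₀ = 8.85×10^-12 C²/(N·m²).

1.73×10^-3 A

I_d = ε₀ A (dE/dt) = (8.85×10^-12)(4.162×10^-3 m²)(4.69×10^10) = 1.73×10^-3 A.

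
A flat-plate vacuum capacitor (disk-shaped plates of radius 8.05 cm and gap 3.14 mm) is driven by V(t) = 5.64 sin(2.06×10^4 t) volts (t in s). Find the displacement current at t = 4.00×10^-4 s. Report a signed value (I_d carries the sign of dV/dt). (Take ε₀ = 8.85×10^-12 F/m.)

dE/dt = (V₀ω/d)·cos(ωt) with ωt = 8.24 rad: (5.64)(2.06×10^4)(-0.3765)/(3.14×10^-3) = -1.393×10^7 V/(m·s).
I_d = ε₀ A dE/dt = (8.85×10^-12)(0.02036)(-1.393×10^7) = -2.51×10^-6 A.

-2.51×10^-6 A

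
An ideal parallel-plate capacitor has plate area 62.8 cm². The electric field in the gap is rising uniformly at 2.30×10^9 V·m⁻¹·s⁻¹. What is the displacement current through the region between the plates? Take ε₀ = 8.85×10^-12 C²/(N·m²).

1.28×10^-4 A

With a uniform field, Φ_E = EA, so I_d = ε₀ A dE/dt = 1.28×10^-4 A.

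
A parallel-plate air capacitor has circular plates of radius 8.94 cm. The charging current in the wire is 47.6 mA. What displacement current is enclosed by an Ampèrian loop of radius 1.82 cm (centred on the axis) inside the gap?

By continuity the displacement current in the gap matches the conduction current: I_d = 0.0476 A.
Through an area πr² the displacement current is I_d·(πr²/πR²) = I_d (r/R)² = 1.97×10^-3 A.

1.97×10^-3 A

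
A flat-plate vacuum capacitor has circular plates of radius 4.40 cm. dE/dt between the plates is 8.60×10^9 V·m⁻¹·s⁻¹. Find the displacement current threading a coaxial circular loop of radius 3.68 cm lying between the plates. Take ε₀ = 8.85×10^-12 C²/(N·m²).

3.24×10^-4 A

Through the whole plate area (πR² = 6.082×10^-3 m²), I_d = ε₀ πR² dE/dt = 4.629×10^-4 A.
The field is uniform, so I_d,enc = I_d (r/R)² = (4.629×10^-4)(3.68/4.40)² = 3.24×10^-4 A.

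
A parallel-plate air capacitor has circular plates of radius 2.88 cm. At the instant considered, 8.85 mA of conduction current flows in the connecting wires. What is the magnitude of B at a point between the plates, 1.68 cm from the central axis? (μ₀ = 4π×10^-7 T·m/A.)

No conduction current crosses the gap, so I_d there equals the 8.85×10^-3 A in the leads.
An Ampèrian loop of radius r encloses a fraction (r/R)² of I_d. Then B·2πr = μ₀ I_d (r/R)², giving B = μ₀ I_d r/(2πR²) = 3.59×10^-8 T.

3.59×10^-8 T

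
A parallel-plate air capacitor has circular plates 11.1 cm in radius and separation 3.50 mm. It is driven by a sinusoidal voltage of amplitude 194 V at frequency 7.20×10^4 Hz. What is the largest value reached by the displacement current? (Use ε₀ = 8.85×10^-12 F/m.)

(dE/dt)_max = V₀ω/d = 2.508×10^10 V/(m·s); ω = 2πf = 4.524×10^5 rad/s.
I_d,max = ε₀ A (dE/dt)_max = (8.85×10^-12)(0.03871)(2.508×10^10) = 8.59×10^-3 A.

8.59×10^-3 A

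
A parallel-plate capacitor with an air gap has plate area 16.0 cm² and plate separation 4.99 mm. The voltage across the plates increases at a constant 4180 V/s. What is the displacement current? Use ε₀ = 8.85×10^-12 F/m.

E = V/d so dE/dt = (dV/dt)/d = 8.377×10^5 V/(m·s), and I_d = ε₀ A dE/dt = (8.85×10^-12)(1.60×10^-3)(8.377×10^5) = 1.19×10^-8 A.

1.19×10^-8 A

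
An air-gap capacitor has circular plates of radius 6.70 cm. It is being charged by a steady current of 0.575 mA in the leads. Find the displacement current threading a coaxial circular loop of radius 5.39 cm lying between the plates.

No conduction current crosses the gap, so I_d there equals the 5.75×10^-4 A in the leads.
Through an area πr² the displacement current is I_d·(πr²/πR²) = I_d (r/R)² = 3.72×10^-4 A.

3.72×10^-4 A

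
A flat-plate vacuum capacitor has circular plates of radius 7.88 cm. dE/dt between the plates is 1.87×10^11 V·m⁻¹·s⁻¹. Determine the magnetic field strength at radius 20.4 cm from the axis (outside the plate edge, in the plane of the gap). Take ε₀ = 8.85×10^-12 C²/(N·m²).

Through the whole plate area (πR² = 0.01951 m²), I_d = ε₀ πR² dE/dt = 0.03229 A.
For r ≥ R the full I_d is enclosed: B = μ₀ I_d/(2πr) = (4π×10^-7)(0.03229)/(2π·0.204) = 3.17×10^-8 T.

3.17×10^-8 T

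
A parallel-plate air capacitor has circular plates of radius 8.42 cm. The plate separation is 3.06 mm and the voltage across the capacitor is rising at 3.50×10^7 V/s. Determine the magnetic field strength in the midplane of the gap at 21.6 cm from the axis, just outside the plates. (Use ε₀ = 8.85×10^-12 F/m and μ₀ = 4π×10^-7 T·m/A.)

With E = V/d, dE/dt = 1.144×10^10 V/(m·s) and πR² = 0.02227 m², giving I_d = ε₀ πR² dE/dt = 2.255×10^-3 A.
With r > R the enclosed displacement current is the full I_d; B = μ₀ I_d / (2πr) = 2.09×10^-9 T.

2.09×10^-9 T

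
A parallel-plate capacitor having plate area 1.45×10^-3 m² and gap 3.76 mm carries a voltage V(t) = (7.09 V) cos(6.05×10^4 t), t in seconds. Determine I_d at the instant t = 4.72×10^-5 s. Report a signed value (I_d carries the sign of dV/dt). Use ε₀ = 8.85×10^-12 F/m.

-4.13×10^-7 A

dE/dt = (V₀ω/d)·−sin(ωt) with ωt = 2.8556 rad: (7.09)(6.05×10^4)(-0.2821)/(3.76×10^-3) = -3.218×10^7 V/(m·s).
I_d = ε₀ A dE/dt = (8.85×10^-12)(1.45×10^-3)(-3.218×10^7) = -4.13×10^-7 A.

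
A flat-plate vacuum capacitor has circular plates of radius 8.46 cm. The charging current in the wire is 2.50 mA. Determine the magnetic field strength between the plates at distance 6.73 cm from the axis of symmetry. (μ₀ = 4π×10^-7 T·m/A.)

No conduction current crosses the gap, so I_d there equals the 2.50×10^-3 A in the leads.
An Ampèrian loop of radius r encloses a fraction (r/R)² of I_d. Then B·2πr = μ₀ I_d (r/R)², giving B = μ₀ I_d r/(2πR²) = 4.70×10^-9 T.

4.70×10^-9 T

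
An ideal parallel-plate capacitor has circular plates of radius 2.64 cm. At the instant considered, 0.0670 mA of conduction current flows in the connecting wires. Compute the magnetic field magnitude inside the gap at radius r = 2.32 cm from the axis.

4.46×10^-10 T

Between the plates the displacement current equals the wire current: I_d = 0.0670 mA = 6.70×10^-5 A.
An Ampèrian loop of radius r encloses a fraction (r/R)² of I_d. Then B·2πr = μ₀ I_d (r/R)², giving B = μ₀ I_d r/(2πR²) = 4.46×10^-10 T.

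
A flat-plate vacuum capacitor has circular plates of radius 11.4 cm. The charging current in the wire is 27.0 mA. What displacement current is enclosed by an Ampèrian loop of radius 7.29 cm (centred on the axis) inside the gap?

By continuity the displacement current in the gap matches the conduction current: I_d = 0.0270 A.
Through an area πr² the displacement current is I_d·(πr²/πR²) = I_d (r/R)² = 0.0110 A.

0.0110 A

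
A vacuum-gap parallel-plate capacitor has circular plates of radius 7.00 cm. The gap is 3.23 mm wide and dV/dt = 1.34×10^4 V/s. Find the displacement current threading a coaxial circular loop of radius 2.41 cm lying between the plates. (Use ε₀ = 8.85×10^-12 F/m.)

6.70×10^-8 A

With E = V/d, dE/dt = 4.149×10^6 V/(m·s) and πR² = 0.01539 m², giving I_d = ε₀ πR² dE/dt = 5.651×10^-7 A.
Through an area πr² the displacement current is I_d·(πr²/πR²) = I_d (r/R)² = 6.70×10^-8 A.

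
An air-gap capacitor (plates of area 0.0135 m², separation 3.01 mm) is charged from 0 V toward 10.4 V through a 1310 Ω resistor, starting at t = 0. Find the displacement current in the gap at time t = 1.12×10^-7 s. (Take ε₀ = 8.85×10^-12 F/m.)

With C = ε₀A/d = (8.85×10^-12)(0.0135)/(3.01×10^-3) = 3.969×10^-11 F, the time constant is τ = RC = 5.199×10^-8 s, so t/τ = 2.154 and e^(−t/τ) = 0.1160.
I_d = I_cond = (V₀/R) e^(−t/τ) = (7.939×10^-3)(0.1160) = 9.21×10^-4 A.

9.21×10^-4 A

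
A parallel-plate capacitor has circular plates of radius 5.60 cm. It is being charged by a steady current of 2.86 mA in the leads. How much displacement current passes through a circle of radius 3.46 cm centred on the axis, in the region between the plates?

1.09×10^-3 A

No conduction current crosses the gap, so I_d there equals the 2.86×10^-3 A in the leads.
Since J_d is uniform, the enclosed fraction is (r/R)² = 0.3817, giving I_d,enc = 1.09×10^-3 A.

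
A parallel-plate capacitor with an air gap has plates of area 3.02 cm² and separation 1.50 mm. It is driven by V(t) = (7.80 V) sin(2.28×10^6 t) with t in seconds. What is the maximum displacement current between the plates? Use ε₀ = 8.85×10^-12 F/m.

C = ε₀A/d = (8.85×10^-12)(3.02×10^-4)/(1.50×10^-3) = 1.782×10^-12 F; ω = 2.28×10^6 rad/s.
I_d = C dV/dt, so |I_d|_max = C V₀ ω = (1.782×10^-12)(7.80)(2.28×10^6) = 3.17×10^-5 A.

3.17×10^-5 A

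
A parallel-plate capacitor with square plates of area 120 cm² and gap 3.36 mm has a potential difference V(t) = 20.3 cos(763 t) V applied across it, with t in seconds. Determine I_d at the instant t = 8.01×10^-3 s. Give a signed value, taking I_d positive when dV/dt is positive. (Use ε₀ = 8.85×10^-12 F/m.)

dE/dt = (V₀ω/d)·−sin(ωt) with ωt = 6.11163 rad: (20.3)(763)(0.1707)/(3.36×10^-3) = 7.869×10^5 V/(m·s).
I_d = ε₀ A dE/dt = (8.85×10^-12)(0.0120)(7.869×10^5) = 8.36×10^-8 A.

8.36×10^-8 A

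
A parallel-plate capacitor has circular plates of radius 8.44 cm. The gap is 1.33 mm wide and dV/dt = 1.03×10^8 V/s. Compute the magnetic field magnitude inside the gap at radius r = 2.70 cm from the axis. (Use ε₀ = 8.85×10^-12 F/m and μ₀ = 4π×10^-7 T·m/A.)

1.16×10^-8 T

With E = V/d, dE/dt = 7.744×10^10 V/(m·s) and πR² = 0.02238 m², giving I_d = ε₀ πR² dE/dt = 0.01534 A.
∮B·dl = μ₀ I_d,enc with I_d,enc = I_d r²/R² = 1.570×10^-3 A; so B = μ₀ I_d,enc/(2πr) = 1.16×10^-8 T.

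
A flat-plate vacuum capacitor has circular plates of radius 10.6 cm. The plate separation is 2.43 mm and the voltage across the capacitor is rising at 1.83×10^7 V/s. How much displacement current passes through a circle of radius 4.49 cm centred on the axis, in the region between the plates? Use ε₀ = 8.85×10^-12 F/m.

4.22×10^-4 A

I_d = C dV/dt with C = ε₀πR²/d = 1.286×10^-10 F, so I_d = (1.286×10^-10)(1.83×10^7) = 2.353×10^-3 A.
Since J_d is uniform, the enclosed fraction is (r/R)² = 0.1794, giving I_d,enc = 4.22×10^-4 A.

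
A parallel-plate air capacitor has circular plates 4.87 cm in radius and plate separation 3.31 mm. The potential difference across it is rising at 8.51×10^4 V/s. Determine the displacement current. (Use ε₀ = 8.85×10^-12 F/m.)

1.70×10^-6 A

E = V/d so dE/dt = (dV/dt)/d = 2.571×10^7 V/(m·s), and I_d = ε₀ A dE/dt = (8.85×10^-12)(7.451×10^-3)(2.571×10^7) = 1.70×10^-6 A.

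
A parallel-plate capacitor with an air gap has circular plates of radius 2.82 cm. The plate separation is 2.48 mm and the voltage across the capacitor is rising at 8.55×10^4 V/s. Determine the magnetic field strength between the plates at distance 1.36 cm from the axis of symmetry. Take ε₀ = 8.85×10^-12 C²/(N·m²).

2.61×10^-12 T

dE/dt = (dV/dt)/d = 3.448×10^7 V/(m·s); I_d = ε₀(πR²)(dE/dt) = (8.85×10^-12)(2.498×10^-3)(3.448×10^7) = 7.623×10^-7 A.
An Ampèrian loop of radius r encloses a fraction (r/R)² of I_d. Then B·2πr = μ₀ I_d (r/R)², giving B = μ₀ I_d r/(2πR²) = 2.61×10^-12 T.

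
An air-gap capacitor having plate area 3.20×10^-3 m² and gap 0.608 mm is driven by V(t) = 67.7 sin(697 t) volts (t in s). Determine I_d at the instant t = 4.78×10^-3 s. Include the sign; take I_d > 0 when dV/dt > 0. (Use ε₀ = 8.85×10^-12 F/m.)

-2.16×10^-6 A

C = ε₀A/d = (8.85×10^-12)(3.20×10^-3)/(6.08×10^-4) = 4.658×10^-11 F. dV/dt = V₀ω·cos(ωt); at ωt = 3.33166 rad this factor is -0.9820.
I_d = C dV/dt = (4.658×10^-11)(67.7)(697)(-0.9820) = -2.16×10^-6 A.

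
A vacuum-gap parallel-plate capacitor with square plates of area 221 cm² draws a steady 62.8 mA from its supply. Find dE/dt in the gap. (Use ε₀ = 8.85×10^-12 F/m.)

By continuity, I_d in the gap equals the 62.8 mA flowing in the wire.
Then dE/dt = I_d/(ε₀A) = 3.21×10^11 V/(m·s).

3.21×10^11 V/(m·s)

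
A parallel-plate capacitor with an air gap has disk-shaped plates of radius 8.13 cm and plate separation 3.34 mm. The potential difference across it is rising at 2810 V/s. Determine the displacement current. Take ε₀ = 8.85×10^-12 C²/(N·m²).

1.55×10^-7 A

The displacement current equals the charging current C dV/dt. With C = ε₀A/d = (8.85×10^-12)(0.02076)/(3.34×10^-3) = 5.501×10^-11 F, I_d = (5.501×10^-11)(2810) = 1.55×10^-7 A.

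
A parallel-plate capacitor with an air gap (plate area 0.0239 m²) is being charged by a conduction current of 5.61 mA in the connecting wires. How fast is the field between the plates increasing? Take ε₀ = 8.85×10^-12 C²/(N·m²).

The displacement current between the plates equals the conduction current, I_d = 5.61 mA.
Inverting I_d = ε₀ A dE/dt gives dE/dt = 5.61×10^-3 / (8.85×10^-12 · 0.0239) = 2.65×10^10 V/(m·s).

2.65×10^10 V/(m·s)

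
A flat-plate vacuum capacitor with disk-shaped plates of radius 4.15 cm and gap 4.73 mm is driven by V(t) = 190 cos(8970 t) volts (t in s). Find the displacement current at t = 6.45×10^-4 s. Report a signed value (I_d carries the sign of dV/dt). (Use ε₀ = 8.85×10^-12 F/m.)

C = ε₀A/d = (8.85×10^-12)(5.411×10^-3)/(4.73×10^-3) = 1.012×10^-11 F. dV/dt = V₀ω·−sin(ωt); at ωt = 5.78565 rad this factor is 0.4773.
I_d = C dV/dt = (1.012×10^-11)(190)(8970)(0.4773) = 8.23×10^-6 A.

8.23×10^-6 A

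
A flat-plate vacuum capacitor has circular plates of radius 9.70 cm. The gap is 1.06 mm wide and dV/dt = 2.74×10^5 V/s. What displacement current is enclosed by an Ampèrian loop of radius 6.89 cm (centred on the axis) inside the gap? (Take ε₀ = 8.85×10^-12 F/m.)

3.41×10^-5 A

With E = V/d, dE/dt = 2.585×10^8 V/(m·s) and πR² = 0.02956 m², giving I_d = ε₀ πR² dE/dt = 6.763×10^-5 A.
Since J_d is uniform, the enclosed fraction is (r/R)² = 0.5045, giving I_d,enc = 3.41×10^-5 A.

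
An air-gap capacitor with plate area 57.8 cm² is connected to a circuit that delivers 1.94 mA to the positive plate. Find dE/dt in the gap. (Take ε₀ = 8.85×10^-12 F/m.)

The displacement current between the plates equals the conduction current, I_d = 1.94 mA.
Inverting I_d = ε₀ A dE/dt gives dE/dt = 1.94×10^-3 / (8.85×10^-12 · 5.78×10^-3) = 3.79×10^10 V/(m·s).

3.79×10^10 V/(m·s)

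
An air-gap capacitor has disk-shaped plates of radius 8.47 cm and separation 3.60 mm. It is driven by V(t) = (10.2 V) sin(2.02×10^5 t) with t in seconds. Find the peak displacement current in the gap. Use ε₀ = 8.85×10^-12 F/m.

1.14×10^-4 A

(dE/dt)_max = V₀ω/d = 5.723×10^8 V/(m·s); ω = 2.02×10^5 rad/s.
I_d,max = ε₀ A (dE/dt)_max = (8.85×10^-12)(0.02254)(5.723×10^8) = 1.14×10^-4 A.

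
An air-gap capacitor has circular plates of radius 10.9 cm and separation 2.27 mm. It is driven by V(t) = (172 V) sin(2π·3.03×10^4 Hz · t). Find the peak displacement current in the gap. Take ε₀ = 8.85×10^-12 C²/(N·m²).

4.77×10^-3 A

(dE/dt)_max = V₀ω/d = 1.443×10^10 V/(m·s); ω = 2πf = 1.904×10^5 rad/s.
I_d,max = ε₀ A (dE/dt)_max = (8.85×10^-12)(0.03733)(1.443×10^10) = 4.77×10^-3 A.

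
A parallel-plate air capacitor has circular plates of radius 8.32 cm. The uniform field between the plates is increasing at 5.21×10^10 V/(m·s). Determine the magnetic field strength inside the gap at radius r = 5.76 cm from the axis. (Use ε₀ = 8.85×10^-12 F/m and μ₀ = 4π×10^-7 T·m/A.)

Total displacement current: I_d = ε₀(πR²)(dE/dt) = (8.85×10^-12)(0.02175)(5.21×10^10) = 0.01003 A.
For r < R the Ampère–Maxwell law gives B(2πr) = μ₀ I_d (r²/R²), so B = μ₀ I_d r/(2πR²) = (4π×10^-7)(0.01003)(0.0576)/(2π·0.0832²) = 1.67×10^-8 T.

1.67×10^-8 T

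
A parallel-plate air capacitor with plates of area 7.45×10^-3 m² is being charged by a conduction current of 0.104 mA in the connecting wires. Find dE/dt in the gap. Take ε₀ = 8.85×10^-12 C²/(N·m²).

1.58×10^9 V/(m·s)

By continuity, I_d in the gap equals the 0.104 mA flowing in the wire.
Then dE/dt = I_d/(ε₀A) = 1.58×10^9 V/(m·s).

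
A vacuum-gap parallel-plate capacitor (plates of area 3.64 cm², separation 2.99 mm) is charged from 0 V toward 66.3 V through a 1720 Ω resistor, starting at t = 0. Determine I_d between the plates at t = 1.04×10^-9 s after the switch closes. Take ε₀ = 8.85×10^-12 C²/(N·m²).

0.0220 A

With C = ε₀A/d = (8.85×10^-12)(3.64×10^-4)/(2.99×10^-3) = 1.077×10^-12 F, the time constant is τ = RC = 1.852×10^-9 s, so t/τ = 0.5616 and e^(−t/τ) = 0.5703.
I_d = I_cond = (V₀/R) e^(−t/τ) = (0.03855)(0.5703) = 0.0220 A.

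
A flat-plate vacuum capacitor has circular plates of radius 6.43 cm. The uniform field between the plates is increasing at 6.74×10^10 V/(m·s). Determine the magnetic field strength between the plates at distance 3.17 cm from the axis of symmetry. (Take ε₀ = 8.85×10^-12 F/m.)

Through the whole plate area (πR² = 0.01299 m²), I_d = ε₀ πR² dE/dt = 7.748×10^-3 A.
∮B·dl = μ₀ I_d,enc with I_d,enc = I_d r²/R² = 1.883×10^-3 A; so B = μ₀ I_d,enc/(2πr) = 1.19×10^-8 T.

1.19×10^-8 T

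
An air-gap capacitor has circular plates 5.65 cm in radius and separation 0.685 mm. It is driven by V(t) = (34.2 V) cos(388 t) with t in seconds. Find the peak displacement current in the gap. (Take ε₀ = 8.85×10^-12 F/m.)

C = ε₀A/d = (8.85×10^-12)(0.01003)/(6.85×10^-4) = 1.296×10^-10 F; ω = 388 rad/s.
I_d = C dV/dt, so |I_d|_max = C V₀ ω = (1.296×10^-10)(34.2)(388) = 1.72×10^-6 A.

1.72×10^-6 A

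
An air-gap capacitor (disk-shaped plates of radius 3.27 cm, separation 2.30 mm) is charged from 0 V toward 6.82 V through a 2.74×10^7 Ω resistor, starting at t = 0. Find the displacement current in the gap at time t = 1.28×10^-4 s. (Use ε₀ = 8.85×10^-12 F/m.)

C = ε₀A/d = (8.85×10^-12)(3.359×10^-3)/(2.30×10^-3) = 1.292×10^-11 F, so τ = RC = 3.540×10^-4 s.
The conduction current is I(t) = (V₀/R) e^(−t/τ), and the displacement current between the plates equals it.
t/τ = 0.3616; I_d = (6.82/2.74×10^7) · e^(−0.3616) = (2.489×10^-7)(0.6966) = 1.73×10^-7 A.

1.73×10^-7 A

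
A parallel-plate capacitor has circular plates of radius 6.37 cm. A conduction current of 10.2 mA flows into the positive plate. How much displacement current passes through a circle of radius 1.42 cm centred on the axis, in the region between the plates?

5.07×10^-4 A

No conduction current crosses the gap, so I_d there equals the 0.0102 A in the leads.
Through an area πr² the displacement current is I_d·(πr²/πR²) = I_d (r/R)² = 5.07×10^-4 A.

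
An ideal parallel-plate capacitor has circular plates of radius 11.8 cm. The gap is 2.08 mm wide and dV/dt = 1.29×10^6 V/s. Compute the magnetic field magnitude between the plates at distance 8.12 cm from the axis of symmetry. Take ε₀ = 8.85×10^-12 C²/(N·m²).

2.80×10^-10 T

dE/dt = (dV/dt)/d = 6.202×10^8 V/(m·s); I_d = ε₀(πR²)(dE/dt) = (8.85×10^-12)(0.04374)(6.202×10^8) = 2.401×10^-4 A.
∮B·dl = μ₀ I_d,enc with I_d,enc = I_d r²/R² = 1.137×10^-4 A; so B = μ₀ I_d,enc/(2πr) = 2.80×10^-10 T.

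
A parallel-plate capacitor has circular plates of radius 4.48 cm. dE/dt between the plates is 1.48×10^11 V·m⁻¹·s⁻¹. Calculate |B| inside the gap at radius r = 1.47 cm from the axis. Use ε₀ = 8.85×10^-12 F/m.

Total displacement current: I_d = ε₀(πR²)(dE/dt) = (8.85×10^-12)(6.305×10^-3)(1.48×10^11) = 8.258×10^-3 A.
An Ampèrian loop of radius r encloses a fraction (r/R)² of I_d. Then B·2πr = μ₀ I_d (r/R)², giving B = μ₀ I_d r/(2πR²) = 1.21×10^-8 T.

1.21×10^-8 T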